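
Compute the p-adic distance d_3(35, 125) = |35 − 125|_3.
d_3(35, 125) = 1/9

Step 1 — x − y = 35 − 125 = -90. Step 2 — v_3(-90) = 2 (factor: -90 = −(3^2 · 10); the sign does not affect v_p). Step 3 — |x − y|_3 = 3^{-2} = 1/9.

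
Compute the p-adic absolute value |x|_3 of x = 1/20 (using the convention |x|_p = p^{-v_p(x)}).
|1/20|_3 = 1

Step 1 — compute v_3(x) by factoring powers of 3 out of the numerator and denominator: v_3(1/20) = 0. Step 2 — apply |x|_p = p^{-v_p(x)} = 3^{0} = 1.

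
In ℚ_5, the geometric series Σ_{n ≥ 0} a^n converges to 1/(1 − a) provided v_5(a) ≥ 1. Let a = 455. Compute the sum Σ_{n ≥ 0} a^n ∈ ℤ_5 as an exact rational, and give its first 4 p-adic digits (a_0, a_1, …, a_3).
Σ a^n = 1/(1 − a) = -1/454;  first 4 digits = (1, 1, 4, 0)

v_5(a) = 1 ≥ 1, so the series converges in ℤ_5 to 1/(1 − a) = 1/(1 − 455) = -1/454. Expand this rational in ℤ_5: compute digits iteratively via d_i = x_i mod 5, x_{i+1} = (x_i − d_i)/5. The first 4 digits are (1, 1, 4, 0).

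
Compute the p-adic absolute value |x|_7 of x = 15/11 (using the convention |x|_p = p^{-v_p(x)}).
|15/11|_7 = 1

Step 1 — compute v_7(x) by factoring powers of 7 out of the numerator and denominator: v_7(15/11) = 0. Step 2 — apply |x|_p = p^{-v_p(x)} = 7^{0} = 1.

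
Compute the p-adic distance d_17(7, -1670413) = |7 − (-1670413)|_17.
d_17(7, -1670413) = 1/83521

Step 1 — x − y = 7 − (-1670413) = 1670420. Step 2 — v_17(1670420) = 4 (factor: 1670420 = (17^4 · 20); the sign does not affect v_p). Step 3 — |x − y|_17 = 17^{-4} = 1/83521.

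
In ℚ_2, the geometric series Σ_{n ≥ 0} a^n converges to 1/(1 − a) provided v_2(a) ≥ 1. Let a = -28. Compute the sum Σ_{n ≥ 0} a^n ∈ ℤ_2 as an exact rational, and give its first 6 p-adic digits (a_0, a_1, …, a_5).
Σ a^n = 1/(1 − a) = 1/29;  first 6 digits = (1, 0, 1, 0, 1, 1)

v_2(a) = 2 ≥ 1, so the series converges in ℤ_2 to 1/(1 − a) = 1/(1 − (-28)) = 1/29. Expand this rational in ℤ_2: compute digits iteratively via d_i = x_i mod 2, x_{i+1} = (x_i − d_i)/2. The first 6 digits are (1, 0, 1, 0, 1, 1).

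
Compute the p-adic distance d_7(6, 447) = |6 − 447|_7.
d_7(6, 447) = 1/49

Step 1 — x − y = 6 − 447 = -441. Step 2 — v_7(-441) = 2 (factor: -441 = −(7^2 · 9); the sign does not affect v_p). Step 3 — |x − y|_7 = 7^{-2} = 1/49.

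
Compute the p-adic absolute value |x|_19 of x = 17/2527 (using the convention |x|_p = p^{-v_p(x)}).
|17/2527|_19 = 361

Step 1 — compute v_19(x) by factoring powers of 19 out of the numerator and denominator: v_19(17/2527) = -2. Step 2 — apply |x|_p = p^{-v_p(x)} = 19^{2} = 361.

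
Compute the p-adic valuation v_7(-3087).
v_7(-3087) = 3

v_7(n) is the largest exponent k such that 7^k divides n. Factor out: -3087 = -7^3 · 9. (Sign doesn't affect v_p.) So v_7(-3087) = 3.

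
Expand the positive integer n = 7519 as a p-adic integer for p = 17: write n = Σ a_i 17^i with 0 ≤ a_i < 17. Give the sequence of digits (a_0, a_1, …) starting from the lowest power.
(a_0, a_1, …) = (5, 0, 9, 1)

Repeated division by 17 gives the digits low-to-high: 7519 = 5 + 9·17^2 + 1·17^3. Digit sequence: (5, 0, 9, 1).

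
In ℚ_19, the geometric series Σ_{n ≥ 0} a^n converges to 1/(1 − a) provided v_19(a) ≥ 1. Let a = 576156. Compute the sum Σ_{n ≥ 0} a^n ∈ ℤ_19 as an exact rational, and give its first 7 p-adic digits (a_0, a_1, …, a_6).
Σ a^n = 1/(1 − a) = -1/576155;  first 7 digits = (1, 0, 0, 8, 4, 0, 7)

v_19(a) = 3 ≥ 1, so the series converges in ℤ_19 to 1/(1 − a) = 1/(1 − 576156) = -1/576155. Expand this rational in ℤ_19: compute digits iteratively via d_i = x_i mod 19, x_{i+1} = (x_i − d_i)/19. The first 7 digits are (1, 0, 0, 8, 4, 0, 7).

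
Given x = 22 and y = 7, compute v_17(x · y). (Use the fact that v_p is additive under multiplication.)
v_17(154) = 0

v_p(x) = 0 (factor: 22 = 17^0 · 22); v_p(y) = 0 (factor: 7 = 17^0 · 7). Additivity: v_p(xy) = v_p(x) + v_p(y) = 0 + 0 = 0. (Direct check: xy = 154 = 17^0 · (154).)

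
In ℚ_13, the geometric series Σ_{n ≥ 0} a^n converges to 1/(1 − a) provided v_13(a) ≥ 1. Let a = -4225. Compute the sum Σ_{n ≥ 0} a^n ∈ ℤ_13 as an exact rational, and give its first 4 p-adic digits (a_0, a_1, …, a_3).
Σ a^n = 1/(1 − a) = 1/4226;  first 4 digits = (1, 0, 1, 11)

v_13(a) = 2 ≥ 1, so the series converges in ℤ_13 to 1/(1 − a) = 1/(1 − (-4225)) = 1/4226. Expand this rational in ℤ_13: compute digits iteratively via d_i = x_i mod 13, x_{i+1} = (x_i − d_i)/13. The first 4 digits are (1, 0, 1, 11).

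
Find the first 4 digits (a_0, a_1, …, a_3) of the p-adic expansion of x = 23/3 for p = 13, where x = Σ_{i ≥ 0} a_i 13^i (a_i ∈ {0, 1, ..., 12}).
(a_0, …, a_3) = (12, 4, 4, 4)

v_13(23/3) = 0 (numerator and denominator both coprime to 13), so x ∈ ℤ_13^×. Compute digits iteratively via a_i = x_i mod 13, x_{i+1} = (x_i − a_i)/13, with x_0 = x:
  x_0 = 23/3;  a_0 = 12;  x_1 = (x_0 − 12)/13 = -1/3
  x_1 = -1/3;  a_1 = 4;  x_2 = (x_1 − 4)/13 = -1/3
  x_2 = -1/3;  a_2 = 4;  x_3 = (x_2 − 4)/13 = -1/3
  x_3 = -1/3;  a_3 = 4;  x_4 = (x_3 − 4)/13 = -1/3
Digits: (12, 4, 4, 4).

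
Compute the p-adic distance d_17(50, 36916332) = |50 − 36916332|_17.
d_17(50, 36916332) = 1/1419857

Step 1 — x − y = 50 − 36916332 = -36916282. Step 2 — v_17(-36916282) = 5 (factor: -36916282 = −(17^5 · 26); the sign does not affect v_p). Step 3 — |x − y|_17 = 17^{-5} = 1/1419857.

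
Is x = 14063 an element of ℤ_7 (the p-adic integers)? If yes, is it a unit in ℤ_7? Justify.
x ∈ ℤ_7 but not a unit; v_7(x) = 3 > 0

ℤ_7 = {x ∈ ℚ_7 : v_7(x) ≥ 0} and ℤ_7^× = {x ∈ ℤ_7 : v_7(x) = 0}. Here v_7(14063) = v_7(num) − v_7(den) = 3; compare against these criteria.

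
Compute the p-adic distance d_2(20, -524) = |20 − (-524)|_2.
d_2(20, -524) = 1/32

Step 1 — x − y = 20 − (-524) = 544. Step 2 — v_2(544) = 5 (factor: 544 = (2^5 · 17); the sign does not affect v_p). Step 3 — |x − y|_2 = 2^{-5} = 1/32.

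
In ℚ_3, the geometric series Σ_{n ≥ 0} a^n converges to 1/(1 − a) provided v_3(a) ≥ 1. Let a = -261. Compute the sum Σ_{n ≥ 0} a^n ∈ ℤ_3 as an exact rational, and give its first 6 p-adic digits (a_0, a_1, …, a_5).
Σ a^n = 1/(1 − a) = 1/262;  first 6 digits = (1, 0, 1, 2, 0, 0)

v_3(a) = 2 ≥ 1, so the series converges in ℤ_3 to 1/(1 − a) = 1/(1 − (-261)) = 1/262. Expand this rational in ℤ_3: compute digits iteratively via d_i = x_i mod 3, x_{i+1} = (x_i − d_i)/3. The first 6 digits are (1, 0, 1, 2, 0, 0).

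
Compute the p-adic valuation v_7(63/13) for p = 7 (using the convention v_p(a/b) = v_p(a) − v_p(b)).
v_7(63/13) = 1

Factor powers of 7 from the numerator and denominator of the reduced fraction: 63 = 7^1 · 9 and 13 = 7^0 · 13. Apply v_p(a/b) = v_p(a) − v_p(b): v_7(63/13) = 1 − 0 = 1.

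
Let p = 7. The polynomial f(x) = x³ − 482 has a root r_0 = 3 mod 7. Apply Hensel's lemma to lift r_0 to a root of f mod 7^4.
r_3 = 920 (mod 2401)

Hensel: r_{i+1} = r_i − f(r_i)/f′(r_i) mod 7^{i+2}, where f′(x) = 3x². Iterate:
  r_0 = 3 (mod 7)
  r_1 = 38 (mod 49)
  r_2 = 234 (mod 343)
  r_3 = 920 (mod 2401)
Final: r = 920 with f(r) ≡ 0 mod 7^4.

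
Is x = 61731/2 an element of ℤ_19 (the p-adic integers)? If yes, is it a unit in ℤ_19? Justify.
x ∈ ℤ_19 but not a unit; v_19(x) = 3 > 0

ℤ_19 = {x ∈ ℚ_19 : v_19(x) ≥ 0} and ℤ_19^× = {x ∈ ℤ_19 : v_19(x) = 0}. Here v_19(61731/2) = v_19(num) − v_19(den) = 3; compare against these criteria.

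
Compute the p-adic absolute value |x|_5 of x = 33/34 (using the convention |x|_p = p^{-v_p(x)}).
|33/34|_5 = 1

Step 1 — compute v_5(x) by factoring powers of 5 out of the numerator and denominator: v_5(33/34) = 0. Step 2 — apply |x|_p = p^{-v_p(x)} = 5^{0} = 1.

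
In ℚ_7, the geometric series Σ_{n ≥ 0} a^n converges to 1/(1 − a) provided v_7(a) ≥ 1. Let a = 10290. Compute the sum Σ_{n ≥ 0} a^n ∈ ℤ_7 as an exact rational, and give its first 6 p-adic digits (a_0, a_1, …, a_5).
Σ a^n = 1/(1 − a) = -1/10289;  first 6 digits = (1, 0, 0, 2, 4, 0)

v_7(a) = 3 ≥ 1, so the series converges in ℤ_7 to 1/(1 − a) = 1/(1 − 10290) = -1/10289. Expand this rational in ℤ_7: compute digits iteratively via d_i = x_i mod 7, x_{i+1} = (x_i − d_i)/7. The first 6 digits are (1, 0, 0, 2, 4, 0).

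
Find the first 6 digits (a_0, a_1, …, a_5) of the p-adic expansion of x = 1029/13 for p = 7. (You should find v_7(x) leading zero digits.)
(a_0, …, a_5) = (0, 0, 0, 4, 0, 1)

v_7(1029/13) = 3, so a_0 = ... = a_2 = 0. Factor out: x = 7^3 · u with u = 3/13 a unit in ℤ_7. Expand u iteratively via a_{v+i} = u_i mod 7, u_{i+1} = (u_i − a_{v+i})/7:
  u_0 = 3/13;  a_3 = 4;  u_1 = (u_0 − 4)/7 = -7/13
  u_1 = -7/13;  a_4 = 0;  u_2 = (u_1 − 0)/7 = -1/13
  u_2 = -1/13;  a_5 = 1;  u_3 = (u_2 − 1)/7 = -2/13
Digits: (0, 0, 0, 4, 0, 1).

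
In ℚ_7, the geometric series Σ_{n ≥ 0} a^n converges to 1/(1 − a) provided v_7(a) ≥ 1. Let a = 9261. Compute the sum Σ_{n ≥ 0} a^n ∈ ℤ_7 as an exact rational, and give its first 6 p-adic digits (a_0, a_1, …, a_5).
Σ a^n = 1/(1 − a) = -1/9260;  first 6 digits = (1, 0, 0, 6, 3, 0)

v_7(a) = 3 ≥ 1, so the series converges in ℤ_7 to 1/(1 − a) = 1/(1 − 9261) = -1/9260. Expand this rational in ℤ_7: compute digits iteratively via d_i = x_i mod 7, x_{i+1} = (x_i − d_i)/7. The first 6 digits are (1, 0, 0, 6, 3, 0).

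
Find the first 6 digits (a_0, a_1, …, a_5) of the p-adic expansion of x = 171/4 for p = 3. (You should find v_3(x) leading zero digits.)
(a_0, …, a_5) = (0, 0, 1, 2, 2, 0)

v_3(171/4) = 2, so a_0 = ... = a_1 = 0. Factor out: x = 3^2 · u with u = 19/4 a unit in ℤ_3. Expand u iteratively via a_{v+i} = u_i mod 3, u_{i+1} = (u_i − a_{v+i})/3:
  u_0 = 19/4;  a_2 = 1;  u_1 = (u_0 − 1)/3 = 5/4
  u_1 = 5/4;  a_3 = 2;  u_2 = (u_1 − 2)/3 = -1/4
  u_2 = -1/4;  a_4 = 2;  u_3 = (u_2 − 2)/3 = -3/4
  u_3 = -3/4;  a_5 = 0;  u_4 = (u_3 − 0)/3 = -1/4
Digits: (0, 0, 1, 2, 2, 0).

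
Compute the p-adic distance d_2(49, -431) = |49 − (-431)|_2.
d_2(49, -431) = 1/32

Step 1 — x − y = 49 − (-431) = 480. Step 2 — v_2(480) = 5 (factor: 480 = (2^5 · 15); the sign does not affect v_p). Step 3 — |x − y|_2 = 2^{-5} = 1/32.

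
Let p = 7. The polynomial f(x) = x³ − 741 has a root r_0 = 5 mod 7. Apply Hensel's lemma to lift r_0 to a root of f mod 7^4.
r_3 = 1657 (mod 2401)

Hensel: r_{i+1} = r_i − f(r_i)/f′(r_i) mod 7^{i+2}, where f′(x) = 3x². Iterate:
  r_0 = 5 (mod 7)
  r_1 = 40 (mod 49)
  r_2 = 285 (mod 343)
  r_3 = 1657 (mod 2401)
Final: r = 1657 with f(r) ≡ 0 mod 7^4.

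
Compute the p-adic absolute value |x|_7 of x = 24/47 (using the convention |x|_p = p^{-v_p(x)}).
|24/47|_7 = 1

Step 1 — compute v_7(x) by factoring powers of 7 out of the numerator and denominator: v_7(24/47) = 0. Step 2 — apply |x|_p = p^{-v_p(x)} = 7^{0} = 1.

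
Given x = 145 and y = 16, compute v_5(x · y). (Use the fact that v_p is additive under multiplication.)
v_5(2320) = 1

v_p(x) = 1 (factor: 145 = 5^1 · 29); v_p(y) = 0 (factor: 16 = 5^0 · 16). Additivity: v_p(xy) = v_p(x) + v_p(y) = 1 + 0 = 1. (Direct check: xy = 2320 = 5^1 · (464).)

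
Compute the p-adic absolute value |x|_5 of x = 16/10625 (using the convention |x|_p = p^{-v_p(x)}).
|16/10625|_5 = 625

Step 1 — compute v_5(x) by factoring powers of 5 out of the numerator and denominator: v_5(16/10625) = -4. Step 2 — apply |x|_p = p^{-v_p(x)} = 5^{4} = 625.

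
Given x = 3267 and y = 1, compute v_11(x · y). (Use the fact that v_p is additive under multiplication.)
v_11(3267) = 2

v_p(x) = 2 (factor: 3267 = 11^2 · 27); v_p(y) = 0 (factor: 1 = 11^0 · 1). Additivity: v_p(xy) = v_p(x) + v_p(y) = 2 + 0 = 2. (Direct check: xy = 3267 = 11^2 · (27).)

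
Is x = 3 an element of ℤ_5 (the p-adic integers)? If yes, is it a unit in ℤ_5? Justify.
x ∈ ℤ_5^× (unit); v_5(x) = 0

ℤ_5 = {x ∈ ℚ_5 : v_5(x) ≥ 0} and ℤ_5^× = {x ∈ ℤ_5 : v_5(x) = 0}. Here v_5(3) = v_5(num) − v_5(den) = 0; compare against these criteria.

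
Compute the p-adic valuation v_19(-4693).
v_19(-4693) = 2

v_19(n) is the largest exponent k such that 19^k divides n. Factor out: -4693 = -19^2 · 13. (Sign doesn't affect v_p.) So v_19(-4693) = 2.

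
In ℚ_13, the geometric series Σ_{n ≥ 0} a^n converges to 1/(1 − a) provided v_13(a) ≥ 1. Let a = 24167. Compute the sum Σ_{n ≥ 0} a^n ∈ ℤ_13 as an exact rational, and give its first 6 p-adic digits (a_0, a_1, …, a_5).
Σ a^n = 1/(1 − a) = -1/24166;  first 6 digits = (1, 0, 0, 11, 0, 0)

v_13(a) = 3 ≥ 1, so the series converges in ℤ_13 to 1/(1 − a) = 1/(1 − 24167) = -1/24166. Expand this rational in ℤ_13: compute digits iteratively via d_i = x_i mod 13, x_{i+1} = (x_i − d_i)/13. The first 6 digits are (1, 0, 0, 11, 0, 0).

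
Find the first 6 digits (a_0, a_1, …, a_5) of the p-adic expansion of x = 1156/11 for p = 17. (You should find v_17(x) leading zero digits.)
(a_0, …, a_5) = (0, 0, 5, 9, 1, 3)

v_17(1156/11) = 2, so a_0 = ... = a_1 = 0. Factor out: x = 17^2 · u with u = 4/11 a unit in ℤ_17. Expand u iteratively via a_{v+i} = u_i mod 17, u_{i+1} = (u_i − a_{v+i})/17:
  u_0 = 4/11;  a_2 = 5;  u_1 = (u_0 − 5)/17 = -3/11
  u_1 = -3/11;  a_3 = 9;  u_2 = (u_1 − 9)/17 = -6/11
  u_2 = -6/11;  a_4 = 1;  u_3 = (u_2 − 1)/17 = -1/11
  u_3 = -1/11;  a_5 = 3;  u_4 = (u_3 − 3)/17 = -2/11
Digits: (0, 0, 5, 9, 1, 3).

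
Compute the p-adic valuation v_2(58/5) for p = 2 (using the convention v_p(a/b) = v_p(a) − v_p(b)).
v_2(58/5) = 1

Factor powers of 2 from the numerator and denominator of the reduced fraction: 58 = 2^1 · 29 and 5 = 2^0 · 5. Apply v_p(a/b) = v_p(a) − v_p(b): v_2(58/5) = 1 − 0 = 1.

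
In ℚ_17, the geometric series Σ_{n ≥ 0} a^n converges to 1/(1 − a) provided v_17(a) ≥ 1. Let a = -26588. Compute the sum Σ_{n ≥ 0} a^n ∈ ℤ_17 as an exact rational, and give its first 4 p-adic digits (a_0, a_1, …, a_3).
Σ a^n = 1/(1 − a) = 1/26589;  first 4 digits = (1, 0, 10, 11)

v_17(a) = 2 ≥ 1, so the series converges in ℤ_17 to 1/(1 − a) = 1/(1 − (-26588)) = 1/26589. Expand this rational in ℤ_17: compute digits iteratively via d_i = x_i mod 17, x_{i+1} = (x_i − d_i)/17. The first 4 digits are (1, 0, 10, 11).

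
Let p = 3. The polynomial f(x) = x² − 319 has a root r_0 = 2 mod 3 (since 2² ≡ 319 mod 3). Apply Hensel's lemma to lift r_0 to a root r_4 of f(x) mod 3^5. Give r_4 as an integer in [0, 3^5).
r_4 = 182 (mod 243)

Hensel's recurrence: r_{i+1} = r_i − f(r_i)·(f′(r_i))^{-1} mod 3^{i+2}, with f′(x) = 2x. Iterate:
  r_0 = 2 (mod 3)
  r_1 = 2 (mod 9)
  r_2 = 20 (mod 27)
  r_3 = 20 (mod 81)
  r_4 = 182 (mod 243)
Final: r_4 = 182, and one checks f(r_4) ≡ 0 mod 3^5.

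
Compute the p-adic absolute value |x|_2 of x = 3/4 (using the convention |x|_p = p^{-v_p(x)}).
|3/4|_2 = 4

Step 1 — compute v_2(x) by factoring powers of 2 out of the numerator and denominator: v_2(3/4) = -2. Step 2 — apply |x|_p = p^{-v_p(x)} = 2^{2} = 4.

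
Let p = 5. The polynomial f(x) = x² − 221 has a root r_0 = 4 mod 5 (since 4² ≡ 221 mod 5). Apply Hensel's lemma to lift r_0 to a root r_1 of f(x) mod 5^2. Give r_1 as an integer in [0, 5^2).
r_1 = 14 (mod 25)

Hensel's recurrence: r_{i+1} = r_i − f(r_i)·(f′(r_i))^{-1} mod 5^{i+2}, with f′(x) = 2x. Iterate:
  r_0 = 4 (mod 5)
  r_1 = 14 (mod 25)
Final: r_1 = 14, and one checks f(r_1) ≡ 0 mod 5^2.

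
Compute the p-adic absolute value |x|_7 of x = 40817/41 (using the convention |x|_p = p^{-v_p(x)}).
|40817/41|_7 = 1/2401

Step 1 — compute v_7(x) by factoring powers of 7 out of the numerator and denominator: v_7(40817/41) = 4. Step 2 — apply |x|_p = p^{-v_p(x)} = 7^{-4} = 1/2401.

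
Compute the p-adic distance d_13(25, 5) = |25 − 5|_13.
d_13(25, 5) = 1

Step 1 — x − y = 25 − 5 = 20. Step 2 — v_13(20) = 0 (factor: 20 = (13^0 · 20); the sign does not affect v_p). Step 3 — |x − y|_13 = 13^{0} = 1.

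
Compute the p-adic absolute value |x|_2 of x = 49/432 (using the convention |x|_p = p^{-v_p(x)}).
|49/432|_2 = 16

Step 1 — compute v_2(x) by factoring powers of 2 out of the numerator and denominator: v_2(49/432) = -4. Step 2 — apply |x|_p = p^{-v_p(x)} = 2^{4} = 16.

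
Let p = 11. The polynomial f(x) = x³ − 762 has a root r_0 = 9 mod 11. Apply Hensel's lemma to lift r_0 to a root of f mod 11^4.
r_3 = 10569 (mod 14641)

Hensel: r_{i+1} = r_i − f(r_i)/f′(r_i) mod 11^{i+2}, where f′(x) = 3x². Iterate:
  r_0 = 9 (mod 11)
  r_1 = 42 (mod 121)
  r_2 = 1252 (mod 1331)
  r_3 = 10569 (mod 14641)
Final: r = 10569 with f(r) ≡ 0 mod 11^4.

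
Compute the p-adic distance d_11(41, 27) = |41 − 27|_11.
d_11(41, 27) = 1

Step 1 — x − y = 41 − 27 = 14. Step 2 — v_11(14) = 0 (factor: 14 = (11^0 · 14); the sign does not affect v_p). Step 3 — |x − y|_11 = 11^{0} = 1.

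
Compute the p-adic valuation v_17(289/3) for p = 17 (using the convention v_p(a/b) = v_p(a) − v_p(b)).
v_17(289/3) = 2

Factor powers of 17 from the numerator and denominator of the reduced fraction: 289 = 17^2 · 1 and 3 = 17^0 · 3. Apply v_p(a/b) = v_p(a) − v_p(b): v_17(289/3) = 2 − 0 = 2.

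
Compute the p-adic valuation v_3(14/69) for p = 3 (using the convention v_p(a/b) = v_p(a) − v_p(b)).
v_3(14/69) = -1

Factor powers of 3 from the numerator and denominator of the reduced fraction: 14 = 3^0 · 14 and 69 = 3^1 · 23. Apply v_p(a/b) = v_p(a) − v_p(b): v_3(14/69) = 0 − 1 = -1.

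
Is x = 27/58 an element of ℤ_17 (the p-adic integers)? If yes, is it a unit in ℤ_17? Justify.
x ∈ ℤ_17^× (unit); v_17(x) = 0

ℤ_17 = {x ∈ ℚ_17 : v_17(x) ≥ 0} and ℤ_17^× = {x ∈ ℤ_17 : v_17(x) = 0}. Here v_17(27/58) = v_17(num) − v_17(den) = 0; compare against these criteria.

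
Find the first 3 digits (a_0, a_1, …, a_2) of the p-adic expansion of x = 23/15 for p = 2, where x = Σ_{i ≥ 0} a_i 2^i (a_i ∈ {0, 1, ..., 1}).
(a_0, …, a_2) = (1, 0, 0)

v_2(23/15) = 0 (numerator and denominator both coprime to 2), so x ∈ ℤ_2^×. Compute digits iteratively via a_i = x_i mod 2, x_{i+1} = (x_i − a_i)/2, with x_0 = x:
  x_0 = 23/15;  a_0 = 1;  x_1 = (x_0 − 1)/2 = 4/15
  x_1 = 4/15;  a_1 = 0;  x_2 = (x_1 − 0)/2 = 2/15
  x_2 = 2/15;  a_2 = 0;  x_3 = (x_2 − 0)/2 = 1/15
Digits: (1, 0, 0).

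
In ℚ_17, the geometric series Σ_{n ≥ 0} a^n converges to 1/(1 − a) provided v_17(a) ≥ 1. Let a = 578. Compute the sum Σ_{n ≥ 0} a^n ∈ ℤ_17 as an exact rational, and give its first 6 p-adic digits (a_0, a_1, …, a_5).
Σ a^n = 1/(1 − a) = -1/577;  first 6 digits = (1, 0, 2, 0, 4, 0)

v_17(a) = 2 ≥ 1, so the series converges in ℤ_17 to 1/(1 − a) = 1/(1 − 578) = -1/577. Expand this rational in ℤ_17: compute digits iteratively via d_i = x_i mod 17, x_{i+1} = (x_i − d_i)/17. The first 6 digits are (1, 0, 2, 0, 4, 0).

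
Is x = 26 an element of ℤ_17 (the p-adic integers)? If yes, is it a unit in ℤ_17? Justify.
x ∈ ℤ_17^× (unit); v_17(x) = 0

ℤ_17 = {x ∈ ℚ_17 : v_17(x) ≥ 0} and ℤ_17^× = {x ∈ ℤ_17 : v_17(x) = 0}. Here v_17(26) = v_17(num) − v_17(den) = 0; compare against these criteria.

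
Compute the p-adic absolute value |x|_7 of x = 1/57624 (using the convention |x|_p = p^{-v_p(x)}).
|1/57624|_7 = 2401

Step 1 — compute v_7(x) by factoring powers of 7 out of the numerator and denominator: v_7(1/57624) = -4. Step 2 — apply |x|_p = p^{-v_p(x)} = 7^{4} = 2401.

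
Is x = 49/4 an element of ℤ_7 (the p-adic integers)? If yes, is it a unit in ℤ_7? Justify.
x ∈ ℤ_7 but not a unit; v_7(x) = 2 > 0

ℤ_7 = {x ∈ ℚ_7 : v_7(x) ≥ 0} and ℤ_7^× = {x ∈ ℤ_7 : v_7(x) = 0}. Here v_7(49/4) = v_7(num) − v_7(den) = 2; compare against these criteria.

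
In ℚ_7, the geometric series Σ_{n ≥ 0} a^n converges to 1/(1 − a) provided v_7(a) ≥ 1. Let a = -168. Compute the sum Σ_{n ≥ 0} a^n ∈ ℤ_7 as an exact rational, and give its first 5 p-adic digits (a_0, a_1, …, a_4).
Σ a^n = 1/(1 − a) = 1/169;  first 5 digits = (1, 4, 5, 5, 0)

v_7(a) = 1 ≥ 1, so the series converges in ℤ_7 to 1/(1 − a) = 1/(1 − (-168)) = 1/169. Expand this rational in ℤ_7: compute digits iteratively via d_i = x_i mod 7, x_{i+1} = (x_i − d_i)/7. The first 5 digits are (1, 4, 5, 5, 0).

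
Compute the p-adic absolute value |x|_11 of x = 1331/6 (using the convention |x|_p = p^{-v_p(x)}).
|1331/6|_11 = 1/1331

Step 1 — compute v_11(x) by factoring powers of 11 out of the numerator and denominator: v_11(1331/6) = 3. Step 2 — apply |x|_p = p^{-v_p(x)} = 11^{-3} = 1/1331.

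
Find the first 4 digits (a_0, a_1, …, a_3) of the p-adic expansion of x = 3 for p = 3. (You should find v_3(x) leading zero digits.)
(a_0, …, a_3) = (0, 1, 0, 0)

v_3(3) = 1, so a_0 = ... = a_0 = 0. Factor out: x = 3^1 · u with u = 1 a unit in ℤ_3. Expand u iteratively via a_{v+i} = u_i mod 3, u_{i+1} = (u_i − a_{v+i})/3:
  u_0 = 1;  a_1 = 1;  u_1 = (u_0 − 1)/3 = 0
  u_1 = 0;  a_2 = 0;  u_2 = (u_1 − 0)/3 = 0
  u_2 = 0;  a_3 = 0;  u_3 = (u_2 − 0)/3 = 0
Digits: (0, 1, 0, 0).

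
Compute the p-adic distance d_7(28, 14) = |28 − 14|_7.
d_7(28, 14) = 1/7

Step 1 — x − y = 28 − 14 = 14. Step 2 — v_7(14) = 1 (factor: 14 = (7^1 · 2); the sign does not affect v_p). Step 3 — |x − y|_7 = 7^{-1} = 1/7.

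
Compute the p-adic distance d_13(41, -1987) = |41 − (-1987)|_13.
d_13(41, -1987) = 1/169

Step 1 — x − y = 41 − (-1987) = 2028. Step 2 — v_13(2028) = 2 (factor: 2028 = (13^2 · 12); the sign does not affect v_p). Step 3 — |x − y|_13 = 13^{-2} = 1/169.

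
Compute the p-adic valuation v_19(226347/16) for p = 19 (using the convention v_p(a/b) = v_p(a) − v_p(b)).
v_19(226347/16) = 3

Factor powers of 19 from the numerator and denominator of the reduced fraction: 226347 = 19^3 · 33 and 16 = 19^0 · 16. Apply v_p(a/b) = v_p(a) − v_p(b): v_19(226347/16) = 3 − 0 = 3.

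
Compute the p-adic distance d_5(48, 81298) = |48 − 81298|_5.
d_5(48, 81298) = 1/3125

Step 1 — x − y = 48 − 81298 = -81250. Step 2 — v_5(-81250) = 5 (factor: -81250 = −(5^5 · 26); the sign does not affect v_p). Step 3 — |x − y|_5 = 5^{-5} = 1/3125.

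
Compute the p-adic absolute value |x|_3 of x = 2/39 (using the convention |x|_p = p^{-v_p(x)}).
|2/39|_3 = 3

Step 1 — compute v_3(x) by factoring powers of 3 out of the numerator and denominator: v_3(2/39) = -1. Step 2 — apply |x|_p = p^{-v_p(x)} = 3^{1} = 3.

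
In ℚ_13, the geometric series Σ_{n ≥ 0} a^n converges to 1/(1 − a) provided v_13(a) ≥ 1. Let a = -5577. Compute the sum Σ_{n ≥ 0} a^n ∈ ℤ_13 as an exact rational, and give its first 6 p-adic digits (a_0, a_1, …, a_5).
Σ a^n = 1/(1 − a) = 1/5578;  first 6 digits = (1, 0, 6, 10, 9, 5)

v_13(a) = 2 ≥ 1, so the series converges in ℤ_13 to 1/(1 − a) = 1/(1 − (-5577)) = 1/5578. Expand this rational in ℤ_13: compute digits iteratively via d_i = x_i mod 13, x_{i+1} = (x_i − d_i)/13. The first 6 digits are (1, 0, 6, 10, 9, 5).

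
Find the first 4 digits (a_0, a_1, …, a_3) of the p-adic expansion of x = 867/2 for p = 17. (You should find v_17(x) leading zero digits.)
(a_0, …, a_3) = (0, 0, 10, 8)

v_17(867/2) = 2, so a_0 = ... = a_1 = 0. Factor out: x = 17^2 · u with u = 3/2 a unit in ℤ_17. Expand u iteratively via a_{v+i} = u_i mod 17, u_{i+1} = (u_i − a_{v+i})/17:
  u_0 = 3/2;  a_2 = 10;  u_1 = (u_0 − 10)/17 = -1/2
  u_1 = -1/2;  a_3 = 8;  u_2 = (u_1 − 8)/17 = -1/2
Digits: (0, 0, 10, 8).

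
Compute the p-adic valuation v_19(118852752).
v_19(118852752) = 5

v_19(n) is the largest exponent k such that 19^k divides n. Factor out: 118852752 = 19^5 · 48. (Sign doesn't affect v_p.) So v_19(118852752) = 5.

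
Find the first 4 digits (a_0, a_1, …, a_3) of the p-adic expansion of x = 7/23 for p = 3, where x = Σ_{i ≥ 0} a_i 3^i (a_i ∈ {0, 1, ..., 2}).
(a_0, …, a_3) = (2, 1, 0, 1)

v_3(7/23) = 0 (numerator and denominator both coprime to 3), so x ∈ ℤ_3^×. Compute digits iteratively via a_i = x_i mod 3, x_{i+1} = (x_i − a_i)/3, with x_0 = x:
  x_0 = 7/23;  a_0 = 2;  x_1 = (x_0 − 2)/3 = -13/23
  x_1 = -13/23;  a_1 = 1;  x_2 = (x_1 − 1)/3 = -12/23
  x_2 = -12/23;  a_2 = 0;  x_3 = (x_2 − 0)/3 = -4/23
  x_3 = -4/23;  a_3 = 1;  x_4 = (x_3 − 1)/3 = -9/23
Digits: (2, 1, 0, 1).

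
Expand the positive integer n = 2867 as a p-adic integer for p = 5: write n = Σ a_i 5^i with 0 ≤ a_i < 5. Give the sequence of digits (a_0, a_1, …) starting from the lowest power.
(a_0, a_1, …) = (2, 3, 4, 2, 4)

Repeated division by 5 gives the digits low-to-high: 2867 = 2 + 3·5^1 + 4·5^2 + 2·5^3 + 4·5^4. Digit sequence: (2, 3, 4, 2, 4).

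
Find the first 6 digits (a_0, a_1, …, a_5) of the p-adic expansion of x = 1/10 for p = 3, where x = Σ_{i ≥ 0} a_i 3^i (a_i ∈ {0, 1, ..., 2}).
(a_0, …, a_5) = (1, 0, 2, 2, 0, 0)

v_3(1/10) = 0 (numerator and denominator both coprime to 3), so x ∈ ℤ_3^×. Compute digits iteratively via a_i = x_i mod 3, x_{i+1} = (x_i − a_i)/3, with x_0 = x:
  x_0 = 1/10;  a_0 = 1;  x_1 = (x_0 − 1)/3 = -3/10
  x_1 = -3/10;  a_1 = 0;  x_2 = (x_1 − 0)/3 = -1/10
  x_2 = -1/10;  a_2 = 2;  x_3 = (x_2 − 2)/3 = -7/10
  x_3 = -7/10;  a_3 = 2;  x_4 = (x_3 − 2)/3 = -9/10
  x_4 = -9/10;  a_4 = 0;  x_5 = (x_4 − 0)/3 = -3/10
  x_5 = -3/10;  a_5 = 0;  x_6 = (x_5 − 0)/3 = -1/10
Digits: (1, 0, 2, 2, 0, 0).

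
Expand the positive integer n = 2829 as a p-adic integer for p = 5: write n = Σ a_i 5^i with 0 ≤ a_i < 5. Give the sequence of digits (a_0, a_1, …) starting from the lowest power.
(a_0, a_1, …) = (4, 0, 3, 2, 4)

Repeated division by 5 gives the digits low-to-high: 2829 = 4 + 3·5^2 + 2·5^3 + 4·5^4. Digit sequence: (4, 0, 3, 2, 4).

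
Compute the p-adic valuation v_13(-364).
v_13(-364) = 1

v_13(n) is the largest exponent k such that 13^k divides n. Factor out: -364 = -13^1 · 28. (Sign doesn't affect v_p.) So v_13(-364) = 1.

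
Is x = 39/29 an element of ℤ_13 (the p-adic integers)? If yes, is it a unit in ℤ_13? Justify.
x ∈ ℤ_13 but not a unit; v_13(x) = 1 > 0

ℤ_13 = {x ∈ ℚ_13 : v_13(x) ≥ 0} and ℤ_13^× = {x ∈ ℤ_13 : v_13(x) = 0}. Here v_13(39/29) = v_13(num) − v_13(den) = 1; compare against these criteria.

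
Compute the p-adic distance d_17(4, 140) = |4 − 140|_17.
d_17(4, 140) = 1/17

Step 1 — x − y = 4 − 140 = -136. Step 2 — v_17(-136) = 1 (factor: -136 = −(17^1 · 8); the sign does not affect v_p). Step 3 — |x − y|_17 = 17^{-1} = 1/17.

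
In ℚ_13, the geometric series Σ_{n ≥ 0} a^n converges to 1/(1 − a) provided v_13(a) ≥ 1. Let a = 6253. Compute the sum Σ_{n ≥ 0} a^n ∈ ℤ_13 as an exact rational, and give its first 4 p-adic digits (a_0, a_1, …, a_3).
Σ a^n = 1/(1 − a) = -1/6252;  first 4 digits = (1, 0, 11, 2)

v_13(a) = 2 ≥ 1, so the series converges in ℤ_13 to 1/(1 − a) = 1/(1 − 6253) = -1/6252. Expand this rational in ℤ_13: compute digits iteratively via d_i = x_i mod 13, x_{i+1} = (x_i − d_i)/13. The first 4 digits are (1, 0, 11, 2).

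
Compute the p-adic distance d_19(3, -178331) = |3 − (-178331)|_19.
d_19(3, -178331) = 1/6859

Step 1 — x − y = 3 − (-178331) = 178334. Step 2 — v_19(178334) = 3 (factor: 178334 = (19^3 · 26); the sign does not affect v_p). Step 3 — |x − y|_19 = 19^{-3} = 1/6859.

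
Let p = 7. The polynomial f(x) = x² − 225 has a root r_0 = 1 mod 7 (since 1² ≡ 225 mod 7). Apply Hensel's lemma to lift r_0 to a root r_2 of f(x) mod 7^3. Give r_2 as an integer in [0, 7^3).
r_2 = 15 (mod 343)

Hensel's recurrence: r_{i+1} = r_i − f(r_i)·(f′(r_i))^{-1} mod 7^{i+2}, with f′(x) = 2x. Iterate:
  r_0 = 1 (mod 7)
  r_1 = 15 (mod 49)
  r_2 = 15 (mod 343)
Final: r_2 = 15, and one checks f(r_2) ≡ 0 mod 7^3.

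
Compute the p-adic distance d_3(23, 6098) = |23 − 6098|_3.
d_3(23, 6098) = 1/243

Step 1 — x − y = 23 − 6098 = -6075. Step 2 — v_3(-6075) = 5 (factor: -6075 = −(3^5 · 25); the sign does not affect v_p). Step 3 — |x − y|_3 = 3^{-5} = 1/243.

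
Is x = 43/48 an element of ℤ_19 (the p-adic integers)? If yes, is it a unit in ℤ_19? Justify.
x ∈ ℤ_19^× (unit); v_19(x) = 0

ℤ_19 = {x ∈ ℚ_19 : v_19(x) ≥ 0} and ℤ_19^× = {x ∈ ℤ_19 : v_19(x) = 0}. Here v_19(43/48) = v_19(num) − v_19(den) = 0; compare against these criteria.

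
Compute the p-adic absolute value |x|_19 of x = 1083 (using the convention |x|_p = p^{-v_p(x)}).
|1083|_19 = 1/361

Step 1 — compute v_19(x) by factoring powers of 19 out of the numerator and denominator: v_19(1083) = 2. Step 2 — apply |x|_p = p^{-v_p(x)} = 19^{-2} = 1/361.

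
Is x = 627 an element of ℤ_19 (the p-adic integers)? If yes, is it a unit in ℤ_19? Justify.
x ∈ ℤ_19 but not a unit; v_19(x) = 1 > 0

ℤ_19 = {x ∈ ℚ_19 : v_19(x) ≥ 0} and ℤ_19^× = {x ∈ ℤ_19 : v_19(x) = 0}. Here v_19(627) = v_19(num) − v_19(den) = 1; compare against these criteria.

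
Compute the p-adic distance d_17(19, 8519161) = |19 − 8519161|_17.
d_17(19, 8519161) = 1/1419857

Step 1 — x − y = 19 − 8519161 = -8519142. Step 2 — v_17(-8519142) = 5 (factor: -8519142 = −(17^5 · 6); the sign does not affect v_p). Step 3 — |x − y|_17 = 17^{-5} = 1/1419857.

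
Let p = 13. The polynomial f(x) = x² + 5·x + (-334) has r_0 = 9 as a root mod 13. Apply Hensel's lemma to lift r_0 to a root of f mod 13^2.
r_1 = 165 (mod 169)

Hensel: r_{i+1} = r_i − f(r_i)·(f′(r_i))^{-1} mod 13^{i+2}, f′(x) = 2x + 5. Iterate:
  r_0 = 9 (mod 13)
  r_1 = 165 (mod 169)
Final: r = 165 satisfies f(r) ≡ 0 mod 13^2.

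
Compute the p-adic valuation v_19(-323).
v_19(-323) = 1

v_19(n) is the largest exponent k such that 19^k divides n. Factor out: -323 = -19^1 · 17. (Sign doesn't affect v_p.) So v_19(-323) = 1.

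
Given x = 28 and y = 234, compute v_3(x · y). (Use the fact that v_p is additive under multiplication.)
v_3(6552) = 2

v_p(x) = 0 (factor: 28 = 3^0 · 28); v_p(y) = 2 (factor: 234 = 3^2 · 26). Additivity: v_p(xy) = v_p(x) + v_p(y) = 0 + 2 = 2. (Direct check: xy = 6552 = 3^2 · (728).)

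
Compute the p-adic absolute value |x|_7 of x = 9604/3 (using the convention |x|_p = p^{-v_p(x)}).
|9604/3|_7 = 1/2401

Step 1 — compute v_7(x) by factoring powers of 7 out of the numerator and denominator: v_7(9604/3) = 4. Step 2 — apply |x|_p = p^{-v_p(x)} = 7^{-4} = 1/2401.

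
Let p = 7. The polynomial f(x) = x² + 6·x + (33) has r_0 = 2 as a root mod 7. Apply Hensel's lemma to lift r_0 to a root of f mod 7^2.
r_1 = 2 (mod 49)

Hensel: r_{i+1} = r_i − f(r_i)·(f′(r_i))^{-1} mod 7^{i+2}, f′(x) = 2x + 6. Iterate:
  r_0 = 2 (mod 7)
  r_1 = 2 (mod 49)
Final: r = 2 satisfies f(r) ≡ 0 mod 7^2.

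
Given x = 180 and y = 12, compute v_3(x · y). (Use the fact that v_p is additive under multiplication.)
v_3(2160) = 3

v_p(x) = 2 (factor: 180 = 3^2 · 20); v_p(y) = 1 (factor: 12 = 3^1 · 4). Additivity: v_p(xy) = v_p(x) + v_p(y) = 2 + 1 = 3. (Direct check: xy = 2160 = 3^3 · (80).)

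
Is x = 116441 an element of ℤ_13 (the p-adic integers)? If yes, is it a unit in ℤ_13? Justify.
x ∈ ℤ_13 but not a unit; v_13(x) = 3 > 0

ℤ_13 = {x ∈ ℚ_13 : v_13(x) ≥ 0} and ℤ_13^× = {x ∈ ℤ_13 : v_13(x) = 0}. Here v_13(116441) = v_13(num) − v_13(den) = 3; compare against these criteria.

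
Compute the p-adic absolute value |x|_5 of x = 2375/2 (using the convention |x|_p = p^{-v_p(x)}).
|2375/2|_5 = 1/125

Step 1 — compute v_5(x) by factoring powers of 5 out of the numerator and denominator: v_5(2375/2) = 3. Step 2 — apply |x|_p = p^{-v_p(x)} = 5^{-3} = 1/125.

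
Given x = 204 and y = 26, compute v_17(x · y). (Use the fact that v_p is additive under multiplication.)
v_17(5304) = 1

v_p(x) = 1 (factor: 204 = 17^1 · 12); v_p(y) = 0 (factor: 26 = 17^0 · 26). Additivity: v_p(xy) = v_p(x) + v_p(y) = 1 + 0 = 1. (Direct check: xy = 5304 = 17^1 · (312).)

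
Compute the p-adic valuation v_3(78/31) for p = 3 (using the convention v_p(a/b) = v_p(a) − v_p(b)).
v_3(78/31) = 1

Factor powers of 3 from the numerator and denominator of the reduced fraction: 78 = 3^1 · 26 and 31 = 3^0 · 31. Apply v_p(a/b) = v_p(a) − v_p(b): v_3(78/31) = 1 − 0 = 1.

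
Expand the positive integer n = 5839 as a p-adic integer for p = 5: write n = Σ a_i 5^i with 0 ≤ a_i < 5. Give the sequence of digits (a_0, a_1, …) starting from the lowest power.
(a_0, a_1, …) = (4, 2, 3, 1, 4, 1)

Repeated division by 5 gives the digits low-to-high: 5839 = 4 + 2·5^1 + 3·5^2 + 1·5^3 + 4·5^4 + 1·5^5. Digit sequence: (4, 2, 3, 1, 4, 1).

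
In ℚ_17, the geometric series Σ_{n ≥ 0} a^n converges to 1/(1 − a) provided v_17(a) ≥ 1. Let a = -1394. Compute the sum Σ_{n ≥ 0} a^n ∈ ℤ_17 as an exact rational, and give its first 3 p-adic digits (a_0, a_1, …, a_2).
Σ a^n = 1/(1 − a) = 1/1395;  first 3 digits = (1, 3, 4)

v_17(a) = 1 ≥ 1, so the series converges in ℤ_17 to 1/(1 − a) = 1/(1 − (-1394)) = 1/1395. Expand this rational in ℤ_17: compute digits iteratively via d_i = x_i mod 17, x_{i+1} = (x_i − d_i)/17. The first 3 digits are (1, 3, 4).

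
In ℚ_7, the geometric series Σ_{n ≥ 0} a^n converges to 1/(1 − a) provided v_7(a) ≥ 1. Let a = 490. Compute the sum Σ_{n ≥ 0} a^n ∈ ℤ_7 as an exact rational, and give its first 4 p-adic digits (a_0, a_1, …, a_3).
Σ a^n = 1/(1 − a) = -1/489;  first 4 digits = (1, 0, 3, 1)

v_7(a) = 2 ≥ 1, so the series converges in ℤ_7 to 1/(1 − a) = 1/(1 − 490) = -1/489. Expand this rational in ℤ_7: compute digits iteratively via d_i = x_i mod 7, x_{i+1} = (x_i − d_i)/7. The first 4 digits are (1, 0, 3, 1).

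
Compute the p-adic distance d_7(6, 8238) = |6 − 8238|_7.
d_7(6, 8238) = 1/343

Step 1 — x − y = 6 − 8238 = -8232. Step 2 — v_7(-8232) = 3 (factor: -8232 = −(7^3 · 24); the sign does not affect v_p). Step 3 — |x − y|_7 = 7^{-3} = 1/343.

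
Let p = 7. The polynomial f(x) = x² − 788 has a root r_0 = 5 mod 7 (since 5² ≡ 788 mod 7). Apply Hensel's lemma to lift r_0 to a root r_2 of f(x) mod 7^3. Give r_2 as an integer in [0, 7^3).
r_2 = 145 (mod 343)

Hensel's recurrence: r_{i+1} = r_i − f(r_i)·(f′(r_i))^{-1} mod 7^{i+2}, with f′(x) = 2x. Iterate:
  r_0 = 5 (mod 7)
  r_1 = 47 (mod 49)
  r_2 = 145 (mod 343)
Final: r_2 = 145, and one checks f(r_2) ≡ 0 mod 7^3.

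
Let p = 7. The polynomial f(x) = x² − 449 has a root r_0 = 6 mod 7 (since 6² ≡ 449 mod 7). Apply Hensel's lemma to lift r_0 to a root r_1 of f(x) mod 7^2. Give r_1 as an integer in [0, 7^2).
r_1 = 20 (mod 49)

Hensel's recurrence: r_{i+1} = r_i − f(r_i)·(f′(r_i))^{-1} mod 7^{i+2}, with f′(x) = 2x. Iterate:
  r_0 = 6 (mod 7)
  r_1 = 20 (mod 49)
Final: r_1 = 20, and one checks f(r_1) ≡ 0 mod 7^2.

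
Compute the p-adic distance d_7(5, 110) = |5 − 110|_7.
d_7(5, 110) = 1/7

Step 1 — x − y = 5 − 110 = -105. Step 2 — v_7(-105) = 1 (factor: -105 = −(7^1 · 15); the sign does not affect v_p). Step 3 — |x − y|_7 = 7^{-1} = 1/7.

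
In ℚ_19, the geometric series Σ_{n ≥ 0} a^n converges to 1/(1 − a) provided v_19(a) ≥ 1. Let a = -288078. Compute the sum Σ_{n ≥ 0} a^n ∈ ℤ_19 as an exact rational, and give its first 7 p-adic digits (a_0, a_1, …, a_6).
Σ a^n = 1/(1 − a) = 1/288079;  first 7 digits = (1, 0, 0, 15, 16, 18, 15)

v_19(a) = 3 ≥ 1, so the series converges in ℤ_19 to 1/(1 − a) = 1/(1 − (-288078)) = 1/288079. Expand this rational in ℤ_19: compute digits iteratively via d_i = x_i mod 19, x_{i+1} = (x_i − d_i)/19. The first 7 digits are (1, 0, 0, 15, 16, 18, 15).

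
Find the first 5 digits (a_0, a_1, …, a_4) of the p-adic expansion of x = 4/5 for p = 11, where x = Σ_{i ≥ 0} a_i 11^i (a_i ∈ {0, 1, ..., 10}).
(a_0, …, a_4) = (3, 2, 2, 2, 2)

v_11(4/5) = 0 (numerator and denominator both coprime to 11), so x ∈ ℤ_11^×. Compute digits iteratively via a_i = x_i mod 11, x_{i+1} = (x_i − a_i)/11, with x_0 = x:
  x_0 = 4/5;  a_0 = 3;  x_1 = (x_0 − 3)/11 = -1/5
  x_1 = -1/5;  a_1 = 2;  x_2 = (x_1 − 2)/11 = -1/5
  x_2 = -1/5;  a_2 = 2;  x_3 = (x_2 − 2)/11 = -1/5
  x_3 = -1/5;  a_3 = 2;  x_4 = (x_3 − 2)/11 = -1/5
  x_4 = -1/5;  a_4 = 2;  x_5 = (x_4 − 2)/11 = -1/5
Digits: (3, 2, 2, 2, 2).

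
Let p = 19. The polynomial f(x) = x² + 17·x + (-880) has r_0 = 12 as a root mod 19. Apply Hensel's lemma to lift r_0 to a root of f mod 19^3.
r_2 = 2957 (mod 6859)

Hensel: r_{i+1} = r_i − f(r_i)·(f′(r_i))^{-1} mod 19^{i+2}, f′(x) = 2x + 17. Iterate:
  r_0 = 12 (mod 19)
  r_1 = 69 (mod 361)
  r_2 = 2957 (mod 6859)
Final: r = 2957 satisfies f(r) ≡ 0 mod 19^3.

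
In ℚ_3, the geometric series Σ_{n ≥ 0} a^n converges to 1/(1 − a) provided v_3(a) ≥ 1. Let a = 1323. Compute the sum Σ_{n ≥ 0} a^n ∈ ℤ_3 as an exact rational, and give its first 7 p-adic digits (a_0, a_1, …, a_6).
Σ a^n = 1/(1 − a) = -1/1322;  first 7 digits = (1, 0, 0, 1, 1, 2, 2)

v_3(a) = 3 ≥ 1, so the series converges in ℤ_3 to 1/(1 − a) = 1/(1 − 1323) = -1/1322. Expand this rational in ℤ_3: compute digits iteratively via d_i = x_i mod 3, x_{i+1} = (x_i − d_i)/3. The first 7 digits are (1, 0, 0, 1, 1, 2, 2).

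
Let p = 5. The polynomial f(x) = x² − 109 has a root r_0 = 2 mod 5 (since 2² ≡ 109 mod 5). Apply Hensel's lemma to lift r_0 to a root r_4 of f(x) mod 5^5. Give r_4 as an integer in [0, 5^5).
r_4 = 1647 (mod 3125)

Hensel's recurrence: r_{i+1} = r_i − f(r_i)·(f′(r_i))^{-1} mod 5^{i+2}, with f′(x) = 2x. Iterate:
  r_0 = 2 (mod 5)
  r_1 = 22 (mod 25)
  r_2 = 22 (mod 125)
  r_3 = 397 (mod 625)
  r_4 = 1647 (mod 3125)
Final: r_4 = 1647, and one checks f(r_4) ≡ 0 mod 5^5.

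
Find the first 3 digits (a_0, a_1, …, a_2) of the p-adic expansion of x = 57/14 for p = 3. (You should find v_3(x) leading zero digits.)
(a_0, …, a_2) = (0, 2, 0)

v_3(57/14) = 1, so a_0 = ... = a_0 = 0. Factor out: x = 3^1 · u with u = 19/14 a unit in ℤ_3. Expand u iteratively via a_{v+i} = u_i mod 3, u_{i+1} = (u_i − a_{v+i})/3:
  u_0 = 19/14;  a_1 = 2;  u_1 = (u_0 − 2)/3 = -3/14
  u_1 = -3/14;  a_2 = 0;  u_2 = (u_1 − 0)/3 = -1/14
Digits: (0, 2, 0).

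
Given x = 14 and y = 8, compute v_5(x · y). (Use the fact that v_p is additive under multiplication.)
v_5(112) = 0

v_p(x) = 0 (factor: 14 = 5^0 · 14); v_p(y) = 0 (factor: 8 = 5^0 · 8). Additivity: v_p(xy) = v_p(x) + v_p(y) = 0 + 0 = 0. (Direct check: xy = 112 = 5^0 · (112).)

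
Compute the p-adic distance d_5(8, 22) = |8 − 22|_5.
d_5(8, 22) = 1

Step 1 — x − y = 8 − 22 = -14. Step 2 — v_5(-14) = 0 (factor: -14 = −(5^0 · 14); the sign does not affect v_p). Step 3 — |x − y|_5 = 5^{0} = 1.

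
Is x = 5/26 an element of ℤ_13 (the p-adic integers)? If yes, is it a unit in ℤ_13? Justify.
x ∉ ℤ_13 (v_13(x) = -1 < 0)

ℤ_13 = {x ∈ ℚ_13 : v_13(x) ≥ 0} and ℤ_13^× = {x ∈ ℤ_13 : v_13(x) = 0}. Here v_13(5/26) = v_13(num) − v_13(den) = -1; compare against these criteria.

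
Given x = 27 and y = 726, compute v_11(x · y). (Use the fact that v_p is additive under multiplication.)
v_11(19602) = 2

v_p(x) = 0 (factor: 27 = 11^0 · 27); v_p(y) = 2 (factor: 726 = 11^2 · 6). Additivity: v_p(xy) = v_p(x) + v_p(y) = 0 + 2 = 2. (Direct check: xy = 19602 = 11^2 · (162).)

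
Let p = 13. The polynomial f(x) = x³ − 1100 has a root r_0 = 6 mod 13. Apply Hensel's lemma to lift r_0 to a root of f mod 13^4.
r_3 = 6480 (mod 28561)

Hensel: r_{i+1} = r_i − f(r_i)/f′(r_i) mod 13^{i+2}, where f′(x) = 3x². Iterate:
  r_0 = 6 (mod 13)
  r_1 = 58 (mod 169)
  r_2 = 2086 (mod 2197)
  r_3 = 6480 (mod 28561)
Final: r = 6480 with f(r) ≡ 0 mod 13^4.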